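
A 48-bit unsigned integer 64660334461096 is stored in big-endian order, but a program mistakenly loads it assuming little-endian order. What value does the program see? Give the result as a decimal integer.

64660334461096 in 48-bit hexadecimal is 0x3ACEE84440A8.
Stored big-endian, the bytes at ascending addresses are 3A CE E8 44 40 A8.
Read back as little-endian, the first byte is least significant, giving 0xA84044E8CE3A.
0xA84044E8CE3A = 184993987481146.

184993987481146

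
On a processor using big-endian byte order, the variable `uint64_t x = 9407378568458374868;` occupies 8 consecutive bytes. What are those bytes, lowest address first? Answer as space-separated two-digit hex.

9407378568458374868 in hexadecimal, padded to 64 bits, is 0x828DB8F730958ED4.
Split into bytes (most-significant first): 82 8D B8 F7 30 95 8E D4.
In big-endian order the high byte comes first in memory.
So the memory order matches the most-significant-first order: 82 8D B8 F7 30 95 8E D4.

82 8D B8 F7 30 95 8E D4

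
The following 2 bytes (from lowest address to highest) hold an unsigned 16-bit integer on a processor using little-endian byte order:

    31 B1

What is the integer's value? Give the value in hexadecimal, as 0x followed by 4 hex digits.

Little-endian stores the least-significant byte at the lowest address.
Reassemble most-significant byte first: B1 31 → 0xB131.

0xB131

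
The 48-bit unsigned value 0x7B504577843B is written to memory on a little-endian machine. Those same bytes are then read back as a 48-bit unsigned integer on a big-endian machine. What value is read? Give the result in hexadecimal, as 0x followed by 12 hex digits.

Stored little-endian, the bytes at ascending addresses are 3B 84 77 45 50 7B.
Read back as big-endian, the last byte is least significant, giving 0x3B847745507B.

0x3B847745507B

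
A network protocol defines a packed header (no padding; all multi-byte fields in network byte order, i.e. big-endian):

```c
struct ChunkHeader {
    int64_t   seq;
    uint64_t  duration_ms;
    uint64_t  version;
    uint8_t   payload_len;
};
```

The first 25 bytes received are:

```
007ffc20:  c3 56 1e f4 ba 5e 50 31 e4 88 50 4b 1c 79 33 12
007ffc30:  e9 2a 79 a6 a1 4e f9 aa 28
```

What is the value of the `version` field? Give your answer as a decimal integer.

16801375116436896170

`version` follows `seq` (8 B), `duration_ms` (8 B), so it starts at offset 8 + 8 = 16 and occupies 8 bytes.
Bytes at offsets 16..23: E9 2A 79 A6 A1 4E F9 AA.
In big-endian order the high byte comes first in memory.
The bytes are already most-significant first: 0xE92A79A6A14EF9AA.
0xE92A79A6A14EF9AA = 16801375116436896170.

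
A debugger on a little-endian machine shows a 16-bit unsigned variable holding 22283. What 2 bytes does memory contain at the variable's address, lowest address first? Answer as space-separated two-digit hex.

0B 57

22283 in hexadecimal, padded to 16 bits, is 0x570B.
Split into bytes (most-significant first): 57 0B.
In little-endian order the low byte comes first in memory.
So at ascending addresses the bytes are 0B 57.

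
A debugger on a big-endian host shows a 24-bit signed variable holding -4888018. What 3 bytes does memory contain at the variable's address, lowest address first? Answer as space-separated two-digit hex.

B5 6A 2E

Two's complement of -4888018 in 24 bits: 4888018 = 0x4A95D2; invert → 0xB56A2D; add 1 → 0xB56A2E.
Split into bytes (most-significant first): B5 6A 2E.
In big-endian order the high byte comes first in memory.
So the memory order matches the most-significant-first order: B5 6A 2E.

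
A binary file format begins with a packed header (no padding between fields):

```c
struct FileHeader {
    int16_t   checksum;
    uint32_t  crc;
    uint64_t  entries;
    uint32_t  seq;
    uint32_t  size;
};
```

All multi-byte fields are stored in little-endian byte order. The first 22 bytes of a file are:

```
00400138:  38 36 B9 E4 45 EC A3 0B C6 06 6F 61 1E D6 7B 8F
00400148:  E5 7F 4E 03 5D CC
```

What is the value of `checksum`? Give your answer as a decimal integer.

13880

`checksum` is the first field, at byte offset 0, occupying 2 bytes.
Bytes at offsets 0..1: 38 36.
Little-endian stores the least-significant byte at the lowest address.
Reassemble most-significant byte first: 36 38 → 0x3638.
0x3638 = 13880.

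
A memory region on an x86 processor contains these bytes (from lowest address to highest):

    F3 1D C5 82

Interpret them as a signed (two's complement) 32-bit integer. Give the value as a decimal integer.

-2101010957

Little-endian: lowest address holds the least-significant byte.
Reassemble most-significant byte first: 82 C5 1D F3 → 0x82C51DF3.
Top bit is set, so as a signed 32-bit value this is 0x82C51DF3 − 2^32 = -2101010957.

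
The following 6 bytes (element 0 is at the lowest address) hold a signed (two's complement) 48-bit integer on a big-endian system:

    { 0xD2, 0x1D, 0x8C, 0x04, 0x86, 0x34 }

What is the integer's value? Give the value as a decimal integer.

Big-endian: lowest address holds the most-significant byte.
The bytes are already most-significant first: 0xD21D8C048634.
Top bit is set, so as a signed 48-bit value this is 0xD21D8C048634 − 2^48 = -50450631719372.

-50450631719372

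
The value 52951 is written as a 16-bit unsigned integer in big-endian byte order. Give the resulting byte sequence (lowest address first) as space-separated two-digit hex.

52951 in hexadecimal, padded to 16 bits, is 0xCED7.
Split into bytes (most-significant first): CE D7.
Big-endian stores the most-significant byte at the lowest address.
So the memory order matches the most-significant-first order: CE D7.

CE D7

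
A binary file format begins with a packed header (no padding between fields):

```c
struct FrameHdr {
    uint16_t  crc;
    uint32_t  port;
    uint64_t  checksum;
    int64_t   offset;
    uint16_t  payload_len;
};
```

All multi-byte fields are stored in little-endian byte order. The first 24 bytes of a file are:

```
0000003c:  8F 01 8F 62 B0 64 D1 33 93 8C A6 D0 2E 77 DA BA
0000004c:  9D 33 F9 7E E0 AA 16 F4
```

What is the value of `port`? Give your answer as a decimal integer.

1689281167

`port` follows `crc` (2 bytes), so it starts at byte offset 2 and occupies 4 bytes.
Bytes at offsets 2..5: 8F 62 B0 64.
In little-endian order the low byte comes first in memory.
Reassemble most-significant byte first: 64 B0 62 8F → 0x64B0628F.
0x64B0628F = 1689281167.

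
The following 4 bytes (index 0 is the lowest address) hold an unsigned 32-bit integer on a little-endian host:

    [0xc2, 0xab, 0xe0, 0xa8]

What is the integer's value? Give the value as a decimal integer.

2833296322

Little-endian: lowest address holds the least-significant byte.
Reassemble most-significant byte first: A8 E0 AB C2 → 0xA8E0ABC2.
0xA8E0ABC2 = 2833296322.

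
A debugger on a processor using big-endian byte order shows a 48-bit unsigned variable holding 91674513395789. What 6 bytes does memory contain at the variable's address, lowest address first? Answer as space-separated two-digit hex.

91674513395789 in hexadecimal, padded to 48 bits, is 0x5360A2CE504D.
Split into bytes (most-significant first): 53 60 A2 CE 50 4D.
Big-endian stores the most-significant byte at the lowest address.
So the memory order matches the most-significant-first order: 53 60 A2 CE 50 4D.

53 60 A2 CE 50 4D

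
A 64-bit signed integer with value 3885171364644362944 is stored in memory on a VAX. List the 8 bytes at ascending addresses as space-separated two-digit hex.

3885171364644362944 in hexadecimal, padded to 64 bits, is 0x35EAE6C589259AC0.
Split into bytes (most-significant first): 35 EA E6 C5 89 25 9A C0.
In little-endian order the low byte comes first in memory.
So at ascending addresses the bytes are C0 9A 25 89 C5 E6 EA 35.

C0 9A 25 89 C5 E6 EA 35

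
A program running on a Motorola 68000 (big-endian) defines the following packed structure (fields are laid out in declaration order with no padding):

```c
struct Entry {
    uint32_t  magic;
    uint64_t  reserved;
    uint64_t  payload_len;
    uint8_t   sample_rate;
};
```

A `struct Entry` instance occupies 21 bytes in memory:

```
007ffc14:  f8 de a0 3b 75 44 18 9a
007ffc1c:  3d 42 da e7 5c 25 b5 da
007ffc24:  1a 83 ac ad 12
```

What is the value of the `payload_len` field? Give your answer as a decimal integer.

6639913173979999405

`payload_len` follows `magic` (4 B), `reserved` (8 B), so it starts at offset 4 + 8 = 12 and occupies 8 bytes.
Bytes at offsets 12..19: 5C 25 B5 DA 1A 83 AC AD.
Big-endian stores the most-significant byte at the lowest address.
The bytes are already most-significant first: 0x5C25B5DA1A83ACAD.
0x5C25B5DA1A83ACAD = 6639913173979999405.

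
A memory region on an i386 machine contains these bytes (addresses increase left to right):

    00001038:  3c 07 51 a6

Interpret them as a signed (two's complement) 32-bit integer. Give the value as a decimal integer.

In little-endian order the low byte comes first in memory.
Reassemble most-significant byte first: A6 51 07 3C → 0xA651073C.
Top bit is set, so as a signed 32-bit value this is 0xA651073C − 2^32 = -1504639172.

-1504639172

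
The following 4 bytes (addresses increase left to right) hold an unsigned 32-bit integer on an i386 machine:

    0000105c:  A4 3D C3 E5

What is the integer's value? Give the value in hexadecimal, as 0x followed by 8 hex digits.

In little-endian order the low byte comes first in memory.
Reassemble most-significant byte first: E5 C3 3D A4 → 0xE5C33DA4.

0xE5C33DA4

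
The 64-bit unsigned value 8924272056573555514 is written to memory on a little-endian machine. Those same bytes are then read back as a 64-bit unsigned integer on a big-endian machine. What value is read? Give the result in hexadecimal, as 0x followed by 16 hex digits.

0x3AF302132762D97B

8924272056573555514 in 64-bit hexadecimal is 0x7BD962271302F33A.
Stored little-endian, the bytes at ascending addresses are 3A F3 02 13 27 62 D9 7B.
Read back as big-endian, the last byte is least significant, giving 0x3AF302132762D97B.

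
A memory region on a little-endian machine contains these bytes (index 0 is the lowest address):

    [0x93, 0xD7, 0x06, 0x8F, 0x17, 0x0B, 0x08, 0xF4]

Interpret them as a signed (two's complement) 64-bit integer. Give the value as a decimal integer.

Little-endian: lowest address holds the least-significant byte.
Reassemble most-significant byte first: F4 08 0B 17 8F 06 D7 93 → 0xF4080B178F06D793.
Top bit is set, so as a signed 64-bit value this is 0xF4080B178F06D793 − 2^64 = -862427132829706349.

-862427132829706349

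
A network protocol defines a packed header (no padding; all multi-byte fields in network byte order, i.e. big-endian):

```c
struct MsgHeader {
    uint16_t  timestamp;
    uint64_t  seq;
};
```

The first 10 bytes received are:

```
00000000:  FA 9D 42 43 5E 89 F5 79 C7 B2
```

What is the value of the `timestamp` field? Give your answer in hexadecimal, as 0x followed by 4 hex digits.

`timestamp` is the first field, at byte offset 0, occupying 2 bytes.
Bytes at offsets 0..1: FA 9D.
In big-endian order the high byte comes first in memory.
The bytes are already most-significant first: 0xFA9D.

0xFA9D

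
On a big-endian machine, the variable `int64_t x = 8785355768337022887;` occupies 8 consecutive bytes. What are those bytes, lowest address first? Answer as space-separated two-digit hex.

79 EB DA 86 45 28 3F A7

8785355768337022887 in hexadecimal, padded to 64 bits, is 0x79EBDA8645283FA7.
Split into bytes (most-significant first): 79 EB DA 86 45 28 3F A7.
Big-endian stores the most-significant byte at the lowest address.
So the memory order matches the most-significant-first order: 79 EB DA 86 45 28 3F A7.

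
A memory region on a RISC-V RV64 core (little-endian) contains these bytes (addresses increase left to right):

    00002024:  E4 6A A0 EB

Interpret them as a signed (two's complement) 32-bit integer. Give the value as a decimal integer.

In little-endian order the low byte comes first in memory.
Reassemble most-significant byte first: EB A0 6A E4 → 0xEBA06AE4.
Top bit is set, so as a signed 32-bit value this is 0xEBA06AE4 − 2^32 = -341808412.

-341808412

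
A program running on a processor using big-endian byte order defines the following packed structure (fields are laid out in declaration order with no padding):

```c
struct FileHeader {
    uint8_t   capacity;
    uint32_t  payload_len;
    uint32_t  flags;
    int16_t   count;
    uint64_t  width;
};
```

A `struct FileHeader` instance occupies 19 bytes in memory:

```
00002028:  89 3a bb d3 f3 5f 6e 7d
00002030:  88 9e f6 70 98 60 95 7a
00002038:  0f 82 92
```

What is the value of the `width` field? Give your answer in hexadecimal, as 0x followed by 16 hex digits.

`width` follows `capacity` (1 B), `payload_len` (4 B), `flags` (4 B), `count` (2 B), so it starts at offset 1 + 4 + 4 + 2 = 11 and occupies 8 bytes.
Bytes at offsets 11..18: 70 98 60 95 7A 0F 82 92.
In big-endian order the high byte comes first in memory.
The bytes are already most-significant first: 0x709860957A0F8292.

0x709860957A0F8292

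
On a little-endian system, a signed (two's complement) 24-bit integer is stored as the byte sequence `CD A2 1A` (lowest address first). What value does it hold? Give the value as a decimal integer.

1745613

Little-endian: lowest address holds the least-significant byte.
Reassemble most-significant byte first: 1A A2 CD → 0x1AA2CD.
0x1AA2CD = 1745613.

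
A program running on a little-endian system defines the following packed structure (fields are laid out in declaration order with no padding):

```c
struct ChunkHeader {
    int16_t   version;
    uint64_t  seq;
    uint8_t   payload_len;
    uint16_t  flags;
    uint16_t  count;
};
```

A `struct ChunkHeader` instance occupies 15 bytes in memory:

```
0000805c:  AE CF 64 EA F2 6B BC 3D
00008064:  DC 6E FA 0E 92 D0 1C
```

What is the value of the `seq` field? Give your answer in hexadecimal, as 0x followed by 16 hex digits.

0x6EDC3DBC6BF2EA64

`seq` follows `version` (2 bytes), so it starts at byte offset 2 and occupies 8 bytes.
Bytes at offsets 2..9: 64 EA F2 6B BC 3D DC 6E.
Little-endian stores the least-significant byte at the lowest address.
Reassemble most-significant byte first: 6E DC 3D BC 6B F2 EA 64 → 0x6EDC3DBC6BF2EA64.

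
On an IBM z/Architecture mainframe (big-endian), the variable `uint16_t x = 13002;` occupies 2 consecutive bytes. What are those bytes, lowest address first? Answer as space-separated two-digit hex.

13002 in hexadecimal, padded to 16 bits, is 0x32CA.
Split into bytes (most-significant first): 32 CA.
In big-endian order the high byte comes first in memory.
So the memory order matches the most-significant-first order: 32 CA.

32 CA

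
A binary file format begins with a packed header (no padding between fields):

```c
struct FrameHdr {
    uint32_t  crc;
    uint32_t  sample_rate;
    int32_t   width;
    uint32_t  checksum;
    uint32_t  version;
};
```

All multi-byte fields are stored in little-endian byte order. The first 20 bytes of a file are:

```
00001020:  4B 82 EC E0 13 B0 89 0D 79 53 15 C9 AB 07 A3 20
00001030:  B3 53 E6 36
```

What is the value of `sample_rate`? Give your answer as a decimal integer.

`sample_rate` follows `crc` (4 bytes), so it starts at byte offset 4 and occupies 4 bytes.
Bytes at offsets 4..7: 13 B0 89 0D.
In little-endian order the low byte comes first in memory.
Reassemble most-significant byte first: 0D 89 B0 13 → 0x0D89B013.
0x0D89B013 = 227127315.

227127315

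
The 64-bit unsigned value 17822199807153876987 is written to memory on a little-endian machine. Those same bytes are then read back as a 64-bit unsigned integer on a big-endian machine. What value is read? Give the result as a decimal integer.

18099810141668660727

17822199807153876987 in 64-bit hexadecimal is 0xF7552C4C6D712FFB.
Stored little-endian, the bytes at ascending addresses are FB 2F 71 6D 4C 2C 55 F7.
Read back as big-endian, the last byte is least significant, giving 0xFB2F716D4C2C55F7.
0xFB2F716D4C2C55F7 = 18099810141668660727.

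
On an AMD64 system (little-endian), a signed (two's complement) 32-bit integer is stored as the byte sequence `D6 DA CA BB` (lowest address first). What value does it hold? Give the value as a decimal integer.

-1144333610

Little-endian: lowest address holds the least-significant byte.
Reassemble most-significant byte first: BB CA DA D6 → 0xBBCADAD6.
Top bit is set, so as a signed 32-bit value this is 0xBBCADAD6 − 2^32 = -1144333610.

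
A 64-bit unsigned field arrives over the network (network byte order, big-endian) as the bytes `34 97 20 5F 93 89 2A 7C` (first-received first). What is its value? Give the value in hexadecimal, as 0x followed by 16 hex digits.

Big-endian stores the most-significant byte at the lowest address.
The bytes are already most-significant first: 0x3497205F93892A7C.

0x3497205F93892A7C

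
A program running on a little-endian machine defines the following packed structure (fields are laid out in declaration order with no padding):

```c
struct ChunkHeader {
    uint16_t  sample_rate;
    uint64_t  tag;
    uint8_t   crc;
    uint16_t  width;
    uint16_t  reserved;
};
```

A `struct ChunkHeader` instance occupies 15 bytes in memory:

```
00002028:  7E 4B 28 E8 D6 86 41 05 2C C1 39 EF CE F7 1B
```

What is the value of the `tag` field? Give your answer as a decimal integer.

13919506327288604712

`tag` follows `sample_rate` (2 bytes), so it starts at byte offset 2 and occupies 8 bytes.
Bytes at offsets 2..9: 28 E8 D6 86 41 05 2C C1.
In little-endian order the low byte comes first in memory.
Reassemble most-significant byte first: C1 2C 05 41 86 D6 E8 28 → 0xC12C054186D6E828.
0xC12C054186D6E828 = 13919506327288604712.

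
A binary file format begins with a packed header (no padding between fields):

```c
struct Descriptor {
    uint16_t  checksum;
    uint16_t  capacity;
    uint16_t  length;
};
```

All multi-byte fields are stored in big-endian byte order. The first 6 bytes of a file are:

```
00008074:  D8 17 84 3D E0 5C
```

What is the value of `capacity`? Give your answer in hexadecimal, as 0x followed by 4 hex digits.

`capacity` follows `checksum` (2 bytes), so it starts at byte offset 2 and occupies 2 bytes.
Bytes at offsets 2..3: 84 3D.
In big-endian order the high byte comes first in memory.
The bytes are already most-significant first: 0x843D.

0x843D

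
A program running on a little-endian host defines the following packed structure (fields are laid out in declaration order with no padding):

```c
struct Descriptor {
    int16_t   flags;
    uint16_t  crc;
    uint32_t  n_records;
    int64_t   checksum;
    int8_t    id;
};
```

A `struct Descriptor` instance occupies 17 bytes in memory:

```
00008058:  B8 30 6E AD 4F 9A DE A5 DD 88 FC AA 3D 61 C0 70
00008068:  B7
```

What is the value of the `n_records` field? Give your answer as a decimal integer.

`n_records` follows `flags` (2 B), `crc` (2 B), so it starts at offset 2 + 2 = 4 and occupies 4 bytes.
Bytes at offsets 4..7: 4F 9A DE A5.
Little-endian: lowest address holds the least-significant byte.
Reassemble most-significant byte first: A5 DE 9A 4F → 0xA5DE9A4F.
0xA5DE9A4F = 2782829135.

2782829135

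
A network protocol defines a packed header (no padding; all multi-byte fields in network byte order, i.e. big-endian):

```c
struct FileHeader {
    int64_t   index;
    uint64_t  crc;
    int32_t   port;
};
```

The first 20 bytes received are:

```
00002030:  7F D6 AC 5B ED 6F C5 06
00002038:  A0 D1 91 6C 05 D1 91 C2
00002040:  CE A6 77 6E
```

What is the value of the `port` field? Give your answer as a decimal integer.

`port` follows `index` (8 B), `crc` (8 B), so it starts at offset 8 + 8 = 16 and occupies 4 bytes.
Bytes at offsets 16..19: CE A6 77 6E.
Big-endian stores the most-significant byte at the lowest address.
The bytes are already most-significant first: 0xCEA6776E.
Top bit is set, so as a signed 32-bit value this is 0xCEA6776E − 2^32 = -827951250.

-827951250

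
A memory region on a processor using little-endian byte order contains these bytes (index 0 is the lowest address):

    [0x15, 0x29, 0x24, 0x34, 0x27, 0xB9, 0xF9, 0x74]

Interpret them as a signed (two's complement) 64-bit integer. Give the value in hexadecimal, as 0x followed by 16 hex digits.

In little-endian order the low byte comes first in memory.
Reassemble most-significant byte first: 74 F9 B9 27 34 24 29 15 → 0x74F9B92734242915.

0x74F9B92734242915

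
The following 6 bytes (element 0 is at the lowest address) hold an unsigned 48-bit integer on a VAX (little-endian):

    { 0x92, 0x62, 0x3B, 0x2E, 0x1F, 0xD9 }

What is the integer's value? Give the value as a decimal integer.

Little-endian: lowest address holds the least-significant byte.
Reassemble most-significant byte first: D9 1F 2E 3B 62 92 → 0xD91F2E3B6292.
0xD91F2E3B6292 = 238727942857362.

238727942857362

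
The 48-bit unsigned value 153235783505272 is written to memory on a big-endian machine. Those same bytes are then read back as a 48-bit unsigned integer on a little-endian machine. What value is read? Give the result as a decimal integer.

153235783505272 in 48-bit hexadecimal is 0x8B5DFC715578.
Stored big-endian, the bytes at ascending addresses are 8B 5D FC 71 55 78.
Read back as little-endian, the first byte is least significant, giving 0x785571FC5D8B.
0x785571FC5D8B = 132308379917707.

132308379917707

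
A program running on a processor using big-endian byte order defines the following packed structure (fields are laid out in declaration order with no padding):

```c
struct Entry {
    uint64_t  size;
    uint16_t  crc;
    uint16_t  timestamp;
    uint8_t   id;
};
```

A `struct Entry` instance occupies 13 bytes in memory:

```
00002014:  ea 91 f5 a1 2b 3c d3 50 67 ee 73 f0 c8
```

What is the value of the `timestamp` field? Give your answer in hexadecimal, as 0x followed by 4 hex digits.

0x73F0

`timestamp` follows `size` (8 B), `crc` (2 B), so it starts at offset 8 + 2 = 10 and occupies 2 bytes.
Bytes at offsets 10..11: 73 F0.
In big-endian order the high byte comes first in memory.
The bytes are already most-significant first: 0x73F0.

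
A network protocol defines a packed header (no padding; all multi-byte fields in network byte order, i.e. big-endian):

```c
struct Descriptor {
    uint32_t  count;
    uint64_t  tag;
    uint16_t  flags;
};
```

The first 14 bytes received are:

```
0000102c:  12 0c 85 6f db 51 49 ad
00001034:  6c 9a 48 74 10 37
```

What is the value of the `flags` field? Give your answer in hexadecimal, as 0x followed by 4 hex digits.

0x1037

`flags` follows `count` (4 B), `tag` (8 B), so it starts at offset 4 + 8 = 12 and occupies 2 bytes.
Bytes at offsets 12..13: 10 37.
In big-endian order the high byte comes first in memory.
The bytes are already most-significant first: 0x1037.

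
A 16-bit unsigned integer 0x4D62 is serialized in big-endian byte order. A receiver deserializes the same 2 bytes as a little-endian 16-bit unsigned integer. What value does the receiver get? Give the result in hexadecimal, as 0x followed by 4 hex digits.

Stored big-endian, the bytes at ascending addresses are 4D 62.
Read back as little-endian, the first byte is least significant, giving 0x624D.

0x624D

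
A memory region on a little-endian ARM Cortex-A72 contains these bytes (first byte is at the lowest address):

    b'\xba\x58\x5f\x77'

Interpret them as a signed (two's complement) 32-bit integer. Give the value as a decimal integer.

2002737338

Little-endian stores the least-significant byte at the lowest address.
Reassemble most-significant byte first: 77 5F 58 BA → 0x775F58BA.
0x775F58BA = 2002737338.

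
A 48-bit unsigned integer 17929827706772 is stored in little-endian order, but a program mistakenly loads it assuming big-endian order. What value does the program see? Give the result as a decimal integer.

17929827706772 in 48-bit hexadecimal is 0x104E9D02E794.
Stored little-endian, the bytes at ascending addresses are 94 E7 02 9D 4E 10.
Read back as big-endian, the last byte is least significant, giving 0x94E7029D4E10.
0x94E7029D4E10 = 163719902219792.

163719902219792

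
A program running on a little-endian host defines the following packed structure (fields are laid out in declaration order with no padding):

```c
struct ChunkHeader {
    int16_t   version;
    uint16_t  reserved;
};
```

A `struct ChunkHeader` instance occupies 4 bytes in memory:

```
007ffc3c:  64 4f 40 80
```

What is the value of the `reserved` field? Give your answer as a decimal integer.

32832

`reserved` follows `version` (2 bytes), so it starts at byte offset 2 and occupies 2 bytes.
Bytes at offsets 2..3: 40 80.
Little-endian stores the least-significant byte at the lowest address.
Reassemble most-significant byte first: 80 40 → 0x8040.
0x8040 = 32832.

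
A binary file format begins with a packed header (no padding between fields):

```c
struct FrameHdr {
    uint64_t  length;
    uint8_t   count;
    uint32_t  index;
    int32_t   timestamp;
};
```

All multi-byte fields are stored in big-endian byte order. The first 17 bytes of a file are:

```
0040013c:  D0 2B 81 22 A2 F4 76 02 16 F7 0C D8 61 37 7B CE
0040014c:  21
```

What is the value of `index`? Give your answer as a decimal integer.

4144814177

`index` follows `length` (8 B), `count` (1 B), so it starts at offset 8 + 1 = 9 and occupies 4 bytes.
Bytes at offsets 9..12: F7 0C D8 61.
Big-endian: lowest address holds the most-significant byte.
The bytes are already most-significant first: 0xF70CD861.
0xF70CD861 = 4144814177.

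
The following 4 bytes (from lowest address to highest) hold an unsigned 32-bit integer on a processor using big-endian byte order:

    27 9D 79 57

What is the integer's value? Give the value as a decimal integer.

In big-endian order the high byte comes first in memory.
The bytes are already most-significant first: 0x279D7957.
0x279D7957 = 664631639.

664631639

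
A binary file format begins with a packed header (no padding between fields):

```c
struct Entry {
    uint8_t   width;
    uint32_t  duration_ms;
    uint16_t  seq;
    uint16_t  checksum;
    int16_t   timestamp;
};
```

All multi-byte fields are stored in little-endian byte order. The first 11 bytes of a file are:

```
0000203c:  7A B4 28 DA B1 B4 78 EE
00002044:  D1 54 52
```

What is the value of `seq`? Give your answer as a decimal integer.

`seq` follows `width` (1 B), `duration_ms` (4 B), so it starts at offset 1 + 4 = 5 and occupies 2 bytes.
Bytes at offsets 5..6: B4 78.
Little-endian stores the least-significant byte at the lowest address.
Reassemble most-significant byte first: 78 B4 → 0x78B4.
0x78B4 = 30900.

30900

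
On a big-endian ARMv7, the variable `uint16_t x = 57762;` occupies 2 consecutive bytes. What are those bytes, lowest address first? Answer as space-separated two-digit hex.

57762 in hexadecimal, padded to 16 bits, is 0xE1A2.
Split into bytes (most-significant first): E1 A2.
Big-endian stores the most-significant byte at the lowest address.
So the memory order matches the most-significant-first order: E1 A2.

E1 A2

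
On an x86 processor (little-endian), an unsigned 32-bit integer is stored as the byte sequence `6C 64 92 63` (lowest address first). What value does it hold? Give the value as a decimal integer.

1670538348

In little-endian order the low byte comes first in memory.
Reassemble most-significant byte first: 63 92 64 6C → 0x6392646C.
0x6392646C = 1670538348.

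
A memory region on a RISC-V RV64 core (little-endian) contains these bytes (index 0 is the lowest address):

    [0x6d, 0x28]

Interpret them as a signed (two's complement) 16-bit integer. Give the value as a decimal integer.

10349

In little-endian order the low byte comes first in memory.
Reassemble most-significant byte first: 28 6D → 0x286D.
0x286D = 10349.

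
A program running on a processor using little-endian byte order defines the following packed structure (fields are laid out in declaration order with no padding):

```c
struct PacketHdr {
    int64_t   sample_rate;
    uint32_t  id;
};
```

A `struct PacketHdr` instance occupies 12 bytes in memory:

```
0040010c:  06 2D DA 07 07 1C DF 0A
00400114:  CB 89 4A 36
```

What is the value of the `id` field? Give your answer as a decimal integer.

`id` follows `sample_rate` (8 bytes), so it starts at byte offset 8 and occupies 4 bytes.
Bytes at offsets 8..11: CB 89 4A 36.
Little-endian stores the least-significant byte at the lowest address.
Reassemble most-significant byte first: 36 4A 89 CB → 0x364A89CB.
0x364A89CB = 910854603.

910854603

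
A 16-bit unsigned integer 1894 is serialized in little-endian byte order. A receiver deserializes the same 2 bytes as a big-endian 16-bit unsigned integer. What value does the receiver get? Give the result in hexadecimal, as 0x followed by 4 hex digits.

1894 in 16-bit hexadecimal is 0x0766.
Stored little-endian, the bytes at ascending addresses are 66 07.
Read back as big-endian, the last byte is least significant, giving 0x6607.

0x6607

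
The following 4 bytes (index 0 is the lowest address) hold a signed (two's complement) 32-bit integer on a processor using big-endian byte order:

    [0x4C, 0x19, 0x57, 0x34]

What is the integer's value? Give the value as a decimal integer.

1276729140

Big-endian: lowest address holds the most-significant byte.
The bytes are already most-significant first: 0x4C195734.
0x4C195734 = 1276729140.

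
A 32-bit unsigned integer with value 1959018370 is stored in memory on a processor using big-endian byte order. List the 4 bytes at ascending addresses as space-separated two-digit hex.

1959018370 in hexadecimal, padded to 32 bits, is 0x74C43F82.
Split into bytes (most-significant first): 74 C4 3F 82.
In big-endian order the high byte comes first in memory.
So the memory order matches the most-significant-first order: 74 C4 3F 82.

74 C4 3F 82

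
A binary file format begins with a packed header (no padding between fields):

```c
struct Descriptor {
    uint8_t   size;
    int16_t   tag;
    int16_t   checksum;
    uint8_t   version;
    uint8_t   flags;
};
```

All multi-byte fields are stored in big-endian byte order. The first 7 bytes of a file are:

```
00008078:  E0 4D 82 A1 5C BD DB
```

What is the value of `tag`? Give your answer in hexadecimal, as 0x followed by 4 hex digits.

0x4D82

`tag` follows `size` (1 byte), so it starts at byte offset 1 and occupies 2 bytes.
Bytes at offsets 1..2: 4D 82.
In big-endian order the high byte comes first in memory.
The bytes are already most-significant first: 0x4D82.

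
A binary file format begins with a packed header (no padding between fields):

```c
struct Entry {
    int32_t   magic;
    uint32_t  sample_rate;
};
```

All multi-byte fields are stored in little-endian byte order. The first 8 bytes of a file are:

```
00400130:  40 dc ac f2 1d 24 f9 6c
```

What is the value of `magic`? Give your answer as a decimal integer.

-223552448

`magic` is the first field, at byte offset 0, occupying 4 bytes.
Bytes at offsets 0..3: 40 DC AC F2.
Little-endian stores the least-significant byte at the lowest address.
Reassemble most-significant byte first: F2 AC DC 40 → 0xF2ACDC40.
Top bit is set, so as a signed 32-bit value this is 0xF2ACDC40 − 2^32 = -223552448.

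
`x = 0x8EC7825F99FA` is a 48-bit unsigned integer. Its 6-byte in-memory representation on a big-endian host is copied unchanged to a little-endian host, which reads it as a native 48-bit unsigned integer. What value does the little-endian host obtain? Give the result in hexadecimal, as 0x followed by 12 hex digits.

Stored big-endian, the bytes at ascending addresses are 8E C7 82 5F 99 FA.
Read back as little-endian, the first byte is least significant, giving 0xFA995F82C78E.

0xFA995F82C78E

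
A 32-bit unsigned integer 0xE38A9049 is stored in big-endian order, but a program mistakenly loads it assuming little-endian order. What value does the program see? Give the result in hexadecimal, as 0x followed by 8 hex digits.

0x49908AE3

Stored big-endian, the bytes at ascending addresses are E3 8A 90 49.
Read back as little-endian, the first byte is least significant, giving 0x49908AE3.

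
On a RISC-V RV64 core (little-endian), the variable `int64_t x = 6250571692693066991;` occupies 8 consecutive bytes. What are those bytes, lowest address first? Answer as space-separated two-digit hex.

6250571692693066991 in hexadecimal, padded to 64 bits, is 0x56BE7DD66A1514EF.
Split into bytes (most-significant first): 56 BE 7D D6 6A 15 14 EF.
Little-endian: lowest address holds the least-significant byte.
So at ascending addresses the bytes are EF 14 15 6A D6 7D BE 56.

EF 14 15 6A D6 7D BE 56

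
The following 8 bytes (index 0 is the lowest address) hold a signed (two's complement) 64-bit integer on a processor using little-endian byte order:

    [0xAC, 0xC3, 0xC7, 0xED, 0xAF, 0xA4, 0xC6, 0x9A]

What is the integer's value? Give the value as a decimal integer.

Little-endian stores the least-significant byte at the lowest address.
Reassemble most-significant byte first: 9A C6 A4 AF ED C7 C3 AC → 0x9AC6A4AFEDC7C3AC.
Top bit is set, so as a signed 64-bit value this is 0x9AC6A4AFEDC7C3AC − 2^64 = -7293961470964415572.

-7293961470964415572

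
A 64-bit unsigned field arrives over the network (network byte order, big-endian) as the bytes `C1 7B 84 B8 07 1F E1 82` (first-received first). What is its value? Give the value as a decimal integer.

13941882997383881090

Big-endian: lowest address holds the most-significant byte.
The bytes are already most-significant first: 0xC17B84B8071FE182.
0xC17B84B8071FE182 = 13941882997383881090.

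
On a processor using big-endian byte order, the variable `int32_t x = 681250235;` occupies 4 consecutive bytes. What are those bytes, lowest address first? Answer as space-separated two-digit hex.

28 9B 0D BB

681250235 in hexadecimal, padded to 32 bits, is 0x289B0DBB.
Split into bytes (most-significant first): 28 9B 0D BB.
Big-endian: lowest address holds the most-significant byte.
So the memory order matches the most-significant-first order: 28 9B 0D BB.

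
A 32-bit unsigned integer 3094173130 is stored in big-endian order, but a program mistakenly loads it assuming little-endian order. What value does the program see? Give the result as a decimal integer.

3094173130 in 32-bit hexadecimal is 0xB86D55CA.
Stored big-endian, the bytes at ascending addresses are B8 6D 55 CA.
Read back as little-endian, the first byte is least significant, giving 0xCA556DB8.
0xCA556DB8 = 3394596280.

3394596280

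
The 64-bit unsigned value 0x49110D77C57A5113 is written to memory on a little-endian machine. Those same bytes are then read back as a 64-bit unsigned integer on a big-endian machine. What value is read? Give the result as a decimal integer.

Stored little-endian, the bytes at ascending addresses are 13 51 7A C5 77 0D 11 49.
Read back as big-endian, the last byte is least significant, giving 0x13517AC5770D1149.
0x13517AC5770D1149 = 1392028748358685001.

1392028748358685001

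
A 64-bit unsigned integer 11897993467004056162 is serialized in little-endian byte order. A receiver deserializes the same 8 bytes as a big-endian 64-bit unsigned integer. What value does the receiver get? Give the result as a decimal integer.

7129955893984763557

11897993467004056162 in 64-bit hexadecimal is 0xA51E2A051CB1F262.
Stored little-endian, the bytes at ascending addresses are 62 F2 B1 1C 05 2A 1E A5.
Read back as big-endian, the last byte is least significant, giving 0x62F2B11C052A1EA5.
0x62F2B11C052A1EA5 = 7129955893984763557.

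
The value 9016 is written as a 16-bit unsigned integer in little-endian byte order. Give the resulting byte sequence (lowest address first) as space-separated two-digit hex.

38 23

9016 in hexadecimal, padded to 16 bits, is 0x2338.
Split into bytes (most-significant first): 23 38.
Little-endian stores the least-significant byte at the lowest address.
So at ascending addresses the bytes are 38 23.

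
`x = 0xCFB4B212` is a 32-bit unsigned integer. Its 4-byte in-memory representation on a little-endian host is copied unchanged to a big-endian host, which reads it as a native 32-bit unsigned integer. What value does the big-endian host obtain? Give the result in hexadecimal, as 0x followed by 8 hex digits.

Stored little-endian, the bytes at ascending addresses are 12 B2 B4 CF.
Read back as big-endian, the last byte is least significant, giving 0x12B2B4CF.

0x12B2B4CF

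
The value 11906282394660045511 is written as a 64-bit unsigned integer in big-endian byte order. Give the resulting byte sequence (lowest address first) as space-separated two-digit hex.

11906282394660045511 in hexadecimal, padded to 64 bits, is 0xA53B9CC1793302C7.
Split into bytes (most-significant first): A5 3B 9C C1 79 33 02 C7.
Big-endian stores the most-significant byte at the lowest address.
So the memory order matches the most-significant-first order: A5 3B 9C C1 79 33 02 C7.

A5 3B 9C C1 79 33 02 C7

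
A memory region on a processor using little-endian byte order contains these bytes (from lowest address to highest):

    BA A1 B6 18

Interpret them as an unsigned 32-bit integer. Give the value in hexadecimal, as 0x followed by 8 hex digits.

0x18B6A1BA

Little-endian: lowest address holds the least-significant byte.
Reassemble most-significant byte first: 18 B6 A1 BA → 0x18B6A1BA.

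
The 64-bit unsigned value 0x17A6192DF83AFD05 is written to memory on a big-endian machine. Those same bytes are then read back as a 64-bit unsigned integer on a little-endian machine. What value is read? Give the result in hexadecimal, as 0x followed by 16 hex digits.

Stored big-endian, the bytes at ascending addresses are 17 A6 19 2D F8 3A FD 05.
Read back as little-endian, the first byte is least significant, giving 0x05FD3AF82D19A617.

0x05FD3AF82D19A617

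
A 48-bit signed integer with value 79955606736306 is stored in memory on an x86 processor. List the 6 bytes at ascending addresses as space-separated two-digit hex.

B2 8D 89 1D B8 48

79955606736306 in hexadecimal, padded to 48 bits, is 0x48B81D898DB2.
Split into bytes (most-significant first): 48 B8 1D 89 8D B2.
In little-endian order the low byte comes first in memory.
So at ascending addresses the bytes are B2 8D 89 1D B8 48.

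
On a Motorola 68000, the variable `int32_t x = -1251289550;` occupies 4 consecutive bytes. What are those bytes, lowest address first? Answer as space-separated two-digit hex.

Two's complement of -1251289550 in 32 bits: 1251289550 = 0x4A9529CE; invert → 0xB56AD631; add 1 → 0xB56AD632.
Split into bytes (most-significant first): B5 6A D6 32.
Big-endian: lowest address holds the most-significant byte.
So the memory order matches the most-significant-first order: B5 6A D6 32.

B5 6A D6 32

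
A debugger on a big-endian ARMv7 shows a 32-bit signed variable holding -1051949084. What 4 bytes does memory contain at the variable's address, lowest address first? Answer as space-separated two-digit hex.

Two's complement of -1051949084 in 32 bits: 1051949084 = 0x3EB3781C; invert → 0xC14C87E3; add 1 → 0xC14C87E4.
Split into bytes (most-significant first): C1 4C 87 E4.
Big-endian stores the most-significant byte at the lowest address.
So the memory order matches the most-significant-first order: C1 4C 87 E4.

C1 4C 87 E4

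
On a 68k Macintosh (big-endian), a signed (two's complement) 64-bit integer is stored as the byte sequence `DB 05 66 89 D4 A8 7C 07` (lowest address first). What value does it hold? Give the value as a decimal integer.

-2664610862355416057

In big-endian order the high byte comes first in memory.
The bytes are already most-significant first: 0xDB056689D4A87C07.
Top bit is set, so as a signed 64-bit value this is 0xDB056689D4A87C07 − 2^64 = -2664610862355416057.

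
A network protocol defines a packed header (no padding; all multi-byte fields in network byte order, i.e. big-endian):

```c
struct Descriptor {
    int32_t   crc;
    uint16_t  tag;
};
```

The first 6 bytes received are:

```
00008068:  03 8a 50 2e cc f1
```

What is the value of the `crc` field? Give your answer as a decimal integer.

`crc` is the first field, at byte offset 0, occupying 4 bytes.
Bytes at offsets 0..3: 03 8A 50 2E.
Big-endian stores the most-significant byte at the lowest address.
The bytes are already most-significant first: 0x038A502E.
0x038A502E = 59396142.

59396142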